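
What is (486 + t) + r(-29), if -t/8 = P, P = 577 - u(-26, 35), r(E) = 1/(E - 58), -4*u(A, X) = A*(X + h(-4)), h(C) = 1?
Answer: -196447/87 ≈ -2258.0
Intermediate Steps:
u(A, X) = -A*(1 + X)/4 (u(A, X) = -A*(X + 1)/4 = -A*(1 + X)/4)
r(E) = 1/(-58 + E)
P = 343 (P = 577 - (-1)*(-26)*(1 + 35)/4 = 577 - (-1)*(-26)*36/4 = 577 - 1*234 = 577 - 234 = 343)
t = -2744 (t = -8*343 = -2744)
(486 + t) + r(-29) = (486 - 2744) + 1/(-58 - 29) = -2258 + 1/(-87) = -2258 - 1/87 = -196447/87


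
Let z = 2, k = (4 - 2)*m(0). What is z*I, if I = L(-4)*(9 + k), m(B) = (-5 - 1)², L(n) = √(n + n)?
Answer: 324*I*√2 ≈ 458.21*I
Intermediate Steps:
L(n) = √2*√n (L(n) = √(2*n) = √2*√n)
m(B) = 36 (m(B) = (-6)² = 36)
k = 72 (k = (4 - 2)*36 = 2*36 = 72)
I = 162*I*√2 (I = (√2*√(-4))*(9 + 72) = (√2*(2*I))*81 = (2*I*√2)*81 = 162*I*√2 ≈ 229.1*I)
z*I = 2*(162*I*√2) = 324*I*√2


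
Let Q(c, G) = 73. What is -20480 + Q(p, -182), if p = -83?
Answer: -20407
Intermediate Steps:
-20480 + Q(p, -182) = -20480 + 73 = -20407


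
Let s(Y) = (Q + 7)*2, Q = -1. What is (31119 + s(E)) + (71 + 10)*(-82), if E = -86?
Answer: 24489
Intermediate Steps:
s(Y) = 12 (s(Y) = (-1 + 7)*2 = 6*2 = 12)
(31119 + s(E)) + (71 + 10)*(-82) = (31119 + 12) + (71 + 10)*(-82) = 31131 + 81*(-82) = 31131 - 6642 = 24489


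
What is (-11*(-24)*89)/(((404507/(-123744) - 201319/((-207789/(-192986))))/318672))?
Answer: -7130513045631799296/178064993433197 ≈ -40044.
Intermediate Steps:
(-11*(-24)*89)/(((404507/(-123744) - 201319/((-207789/(-192986))))/318672)) = (264*89)/(((404507*(-1/123744) - 201319/((-207789*(-1/192986))))*(1/318672))) = 23496/(((-404507/123744 - 201319/207789/192986)*(1/318672))) = 23496/(((-404507/123744 - 201319*192986/207789)*(1/318672))) = 23496/(((-404507/123744 - 38851748534/207789)*(1/318672))) = 23496/((-534194980299591/2856960224*1/318672)) = 23496/(-178064993433197/303477742834176) = 23496*(-303477742834176/178064993433197) = -7130513045631799296/178064993433197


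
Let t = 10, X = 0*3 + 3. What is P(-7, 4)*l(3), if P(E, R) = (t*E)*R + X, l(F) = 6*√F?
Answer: -1662*√3 ≈ -2878.7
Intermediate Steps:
X = 3 (X = 0 + 3 = 3)
P(E, R) = 3 + 10*E*R (P(E, R) = (10*E)*R + 3 = 10*E*R + 3 = 3 + 10*E*R)
P(-7, 4)*l(3) = (3 + 10*(-7)*4)*(6*√3) = (3 - 280)*(6*√3) = -1662*√3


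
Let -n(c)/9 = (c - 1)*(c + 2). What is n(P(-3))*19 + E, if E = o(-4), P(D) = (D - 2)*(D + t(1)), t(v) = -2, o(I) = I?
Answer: -110812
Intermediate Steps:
P(D) = (-2 + D)² (P(D) = (D - 2)*(D - 2) = (-2 + D)*(-2 + D) = (-2 + D)²)
n(c) = -9*(-1 + c)*(2 + c) (n(c) = -9*(c - 1)*(c + 2) = -9*(-1 + c)*(2 + c))
E = -4
n(P(-3))*19 + E = (18 - 9*(4 + (-3)² - 4*(-3)) - 9*(4 + (-3)² - 4*(-3))²)*19 - 4 = (18 - 9*(4 + 9 + 12) - 9*(4 + 9 + 12)²)*19 - 4 = (18 - 9*25 - 9*25²)*19 - 4 = (18 - 225 - 9*625)*19 - 4 = (18 - 225 - 5625)*19 - 4 = -5832*19 - 4 = -110808 - 4 = -110812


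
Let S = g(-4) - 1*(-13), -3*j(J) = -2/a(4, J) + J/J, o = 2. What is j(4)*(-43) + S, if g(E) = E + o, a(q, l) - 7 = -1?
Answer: 185/9 ≈ 20.556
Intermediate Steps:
a(q, l) = 6 (a(q, l) = 7 - 1 = 6)
g(E) = 2 + E (g(E) = E + 2 = 2 + E)
j(J) = -2/9 (j(J) = -(-2/6 + J/J)/3 = -(-2*1/6 + 1)/3 = -(-1/3 + 1)/3 = -1/3*2/3 = -2/9)
S = 11 (S = (2 - 4) - 1*(-13) = -2 + 13 = 11)
j(4)*(-43) + S = -2/9*(-43) + 11 = 86/9 + 11 = 185/9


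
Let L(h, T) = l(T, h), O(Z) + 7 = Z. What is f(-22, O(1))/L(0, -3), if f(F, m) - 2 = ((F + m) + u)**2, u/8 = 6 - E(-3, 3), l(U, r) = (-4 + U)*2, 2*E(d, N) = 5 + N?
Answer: -73/7 ≈ -10.429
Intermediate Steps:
E(d, N) = 5/2 + N/2 (E(d, N) = (5 + N)/2 = 5/2 + N/2)
O(Z) = -7 + Z
l(U, r) = -8 + 2*U
L(h, T) = -8 + 2*T
u = 16 (u = 8*(6 - (5/2 + (1/2)*3)) = 8*(6 - (5/2 + 3/2)) = 8*(6 - 1*4) = 8*(6 - 4) = 8*2 = 16)
f(F, m) = 2 + (16 + F + m)**2 (f(F, m) = 2 + ((F + m) + 16)**2 = 2 + (16 + F + m)**2)
f(-22, O(1))/L(0, -3) = (2 + (16 - 22 + (-7 + 1))**2)/(-8 + 2*(-3)) = (2 + (16 - 22 - 6)**2)/(-8 - 6) = (2 + (-12)**2)/(-14) = (2 + 144)*(-1/14) = 146*(-1/14) = -73/7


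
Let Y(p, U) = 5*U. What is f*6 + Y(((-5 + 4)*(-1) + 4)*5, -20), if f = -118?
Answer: -808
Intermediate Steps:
f*6 + Y(((-5 + 4)*(-1) + 4)*5, -20) = -118*6 + 5*(-20) = -708 - 100 = -808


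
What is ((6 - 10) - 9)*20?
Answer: -260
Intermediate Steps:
((6 - 10) - 9)*20 = (-4 - 9)*20 = -13*20 = -260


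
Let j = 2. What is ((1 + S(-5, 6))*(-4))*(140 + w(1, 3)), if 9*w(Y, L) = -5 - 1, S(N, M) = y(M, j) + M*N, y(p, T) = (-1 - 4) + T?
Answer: 53504/3 ≈ 17835.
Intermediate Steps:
y(p, T) = -5 + T
S(N, M) = -3 + M*N (S(N, M) = (-5 + 2) + M*N = -3 + M*N)
w(Y, L) = -⅔ (w(Y, L) = (-5 - 1)/9 = (⅑)*(-6) = -⅔)
((1 + S(-5, 6))*(-4))*(140 + w(1, 3)) = ((1 + (-3 + 6*(-5)))*(-4))*(140 - ⅔) = ((1 + (-3 - 30))*(-4))*(418/3) = ((1 - 33)*(-4))*(418/3) = -32*(-4)*(418/3) = 128*(418/3) = 53504/3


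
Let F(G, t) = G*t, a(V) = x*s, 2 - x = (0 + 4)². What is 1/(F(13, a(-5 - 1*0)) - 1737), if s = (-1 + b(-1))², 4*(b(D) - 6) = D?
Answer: -8/46747 ≈ -0.00017113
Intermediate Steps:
x = -14 (x = 2 - (0 + 4)² = 2 - 1*4² = 2 - 1*16 = 2 - 16 = -14)
b(D) = 6 + D/4
s = 361/16 (s = (-1 + (6 + (¼)*(-1)))² = (-1 + (6 - ¼))² = (-1 + 23/4)² = (19/4)² = 361/16 ≈ 22.563)
a(V) = -2527/8 (a(V) = -14*361/16 = -2527/8)
1/(F(13, a(-5 - 1*0)) - 1737) = 1/(13*(-2527/8) - 1737) = 1/(-32851/8 - 1737) = 1/(-46747/8) = -8/46747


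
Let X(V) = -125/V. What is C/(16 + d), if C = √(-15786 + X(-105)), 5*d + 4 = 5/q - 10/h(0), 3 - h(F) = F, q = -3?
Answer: 5*I*√6961101/1491 ≈ 8.8477*I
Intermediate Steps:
h(F) = 3 - F
d = -9/5 (d = -⅘ + (5/(-3) - 10/(3 - 1*0))/5 = -⅘ + (5*(-⅓) - 10/(3 + 0))/5 = -⅘ + (-5/3 - 10/3)/5 = -⅘ + (⅕)*(-5) = -⅘ - 1 = -9/5 ≈ -1.8000)
C = I*√6961101/21 (C = √(-15786 - 125/(-105)) = √(-15786 - 125*(-1/105)) = √(-15786 + 25/21) = √(-331481/21) = I*√6961101/21 ≈ 125.64*I)
C/(16 + d) = (I*√6961101/21)/(16 - 9/5) = (I*√6961101/21)/(71/5) = (I*√6961101/21)*(5/71) = 5*I*√6961101/1491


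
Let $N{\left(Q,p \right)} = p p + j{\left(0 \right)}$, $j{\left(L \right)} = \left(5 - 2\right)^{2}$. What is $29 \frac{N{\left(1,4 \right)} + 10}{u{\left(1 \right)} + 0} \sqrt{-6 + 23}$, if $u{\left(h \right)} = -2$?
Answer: $- \frac{1015 \sqrt{17}}{2} \approx -2092.5$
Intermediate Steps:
$j{\left(L \right)} = 9$ ($j{\left(L \right)} = 3^{2} = 9$)
$N{\left(Q,p \right)} = 9 + p^{2}$ ($N{\left(Q,p \right)} = p p + 9 = p^{2} + 9 = 9 + p^{2}$)
$29 \frac{N{\left(1,4 \right)} + 10}{u{\left(1 \right)} + 0} \sqrt{-6 + 23} = 29 \frac{\left(9 + 4^{2}\right) + 10}{-2 + 0} \sqrt{-6 + 23} = 29 \frac{\left(9 + 16\right) + 10}{-2} \sqrt{17} = 29 \left(25 + 10\right) \left(- \frac{1}{2}\right) \sqrt{17} = 29 \cdot 35 \left(- \frac{1}{2}\right) \sqrt{17} = 29 \left(- \frac{35}{2}\right) \sqrt{17} = - \frac{1015 \sqrt{17}}{2}$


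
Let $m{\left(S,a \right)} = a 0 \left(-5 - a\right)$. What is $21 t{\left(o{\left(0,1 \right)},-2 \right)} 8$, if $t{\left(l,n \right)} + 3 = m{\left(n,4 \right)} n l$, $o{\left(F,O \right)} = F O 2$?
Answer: $-504$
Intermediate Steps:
$m{\left(S,a \right)} = 0$ ($m{\left(S,a \right)} = 0 \left(-5 - a\right) = 0$)
$o{\left(F,O \right)} = 2 F O$
$t{\left(l,n \right)} = -3$ ($t{\left(l,n \right)} = -3 + 0 n l = -3 + 0 l n = -3 + 0 = -3$)
$21 t{\left(o{\left(0,1 \right)},-2 \right)} 8 = 21 \left(-3\right) 8 = \left(-63\right) 8 = -504$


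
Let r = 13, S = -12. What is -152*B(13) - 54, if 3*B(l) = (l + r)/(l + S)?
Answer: -4114/3 ≈ -1371.3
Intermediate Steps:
B(l) = (13 + l)/(3*(-12 + l)) (B(l) = ((l + 13)/(l - 12))/3 = ((13 + l)/(-12 + l))/3 = (13 + l)/(3*(-12 + l)))
-152*B(13) - 54 = -152*(13 + 13)/(3*(-12 + 13)) - 54 = -152*26/(3*1) - 54 = -152*26/3 - 54 = -3952/3 - 54 = -4114/3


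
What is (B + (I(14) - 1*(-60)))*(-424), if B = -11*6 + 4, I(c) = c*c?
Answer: -82256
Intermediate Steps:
I(c) = c²
B = -62 (B = -66 + 4 = -62)
(B + (I(14) - 1*(-60)))*(-424) = (-62 + (14² - 1*(-60)))*(-424) = (-62 + (196 + 60))*(-424) = (-62 + 256)*(-424) = 194*(-424) = -82256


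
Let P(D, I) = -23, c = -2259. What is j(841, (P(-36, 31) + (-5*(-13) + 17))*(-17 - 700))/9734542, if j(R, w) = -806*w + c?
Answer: 34093959/9734542 ≈ 3.5024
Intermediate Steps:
j(R, w) = -2259 - 806*w (j(R, w) = -806*w - 2259 = -2259 - 806*w)
j(841, (P(-36, 31) + (-5*(-13) + 17))*(-17 - 700))/9734542 = (-2259 - 806*(-23 + (-5*(-13) + 17))*(-17 - 700))/9734542 = (-2259 - 806*(-23 + (65 + 17))*(-717))*(1/9734542) = (-2259 - 806*(-23 + 82)*(-717))*(1/9734542) = (-2259 - 47554*(-717))*(1/9734542) = (-2259 - 806*(-42303))*(1/9734542) = (-2259 + 34096218)*(1/9734542) = 34093959*(1/9734542) = 34093959/9734542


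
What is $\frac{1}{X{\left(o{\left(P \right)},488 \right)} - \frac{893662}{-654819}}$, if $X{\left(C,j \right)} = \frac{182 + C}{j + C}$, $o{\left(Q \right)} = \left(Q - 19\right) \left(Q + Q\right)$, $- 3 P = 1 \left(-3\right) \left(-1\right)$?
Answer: $\frac{5238552}{9351869} \approx 0.56016$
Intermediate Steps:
$P = -1$ ($P = - \frac{1 \left(-3\right) \left(-1\right)}{3} = - \frac{\left(-3\right) \left(-1\right)}{3} = \left(- \frac{1}{3}\right) 3 = -1$)
$o{\left(Q \right)} = 2 Q \left(-19 + Q\right)$ ($o{\left(Q \right)} = \left(-19 + Q\right) 2 Q = 2 Q \left(-19 + Q\right)$)
$X{\left(C,j \right)} = \frac{182 + C}{C + j}$
$\frac{1}{X{\left(o{\left(P \right)},488 \right)} - \frac{893662}{-654819}} = \frac{1}{\frac{182 + 2 \left(-1\right) \left(-19 - 1\right)}{2 \left(-1\right) \left(-19 - 1\right) + 488} - \frac{893662}{-654819}} = \frac{1}{\frac{182 + 2 \left(-1\right) \left(-20\right)}{2 \left(-1\right) \left(-20\right) + 488} - - \frac{81242}{59529}} = \frac{1}{\frac{182 + 40}{40 + 488} + \frac{81242}{59529}} = \frac{1}{\frac{1}{528} \cdot 222 + \frac{81242}{59529}} = \frac{1}{\frac{37}{88} + \frac{81242}{59529}} = \frac{1}{\frac{9351869}{5238552}} = \frac{5238552}{9351869}$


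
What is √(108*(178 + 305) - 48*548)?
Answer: 2*√6465 ≈ 160.81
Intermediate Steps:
√(108*(178 + 305) - 48*548) = √(108*483 - 26304) = √(52164 - 26304) = √25860 = 2*√6465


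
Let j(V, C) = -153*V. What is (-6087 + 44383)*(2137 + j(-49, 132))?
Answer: 368943664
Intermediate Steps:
(-6087 + 44383)*(2137 + j(-49, 132)) = (-6087 + 44383)*(2137 - 153*(-49)) = 38296*(2137 + 7497) = 38296*9634 = 368943664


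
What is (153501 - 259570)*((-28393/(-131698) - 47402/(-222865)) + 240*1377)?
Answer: -1028857596828532491729/29350874770 ≈ -3.5054e+10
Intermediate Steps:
(153501 - 259570)*((-28393/(-131698) - 47402/(-222865)) + 240*1377) = -106069*((-28393*(-1/131698) - 47402*(-1/222865)) + 330480) = -106069*((28393/131698 + 47402/222865) + 330480) = -106069*(12570554541/29350874770 + 330480) = -106069*9699889664544141/29350874770 = -1028857596828532491729/29350874770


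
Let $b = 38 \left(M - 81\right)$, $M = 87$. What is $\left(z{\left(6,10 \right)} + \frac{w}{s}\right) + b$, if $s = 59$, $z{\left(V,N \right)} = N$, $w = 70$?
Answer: $\frac{14112}{59} \approx 239.19$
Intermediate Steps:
$b = 228$ ($b = 38 \left(87 - 81\right) = 38 \cdot 6 = 228$)
$\left(z{\left(6,10 \right)} + \frac{w}{s}\right) + b = \left(10 + \frac{70}{59}\right) + 228 = \frac{660}{59} + 228 = \frac{14112}{59}$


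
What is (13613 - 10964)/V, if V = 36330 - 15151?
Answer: 2649/21179 ≈ 0.12508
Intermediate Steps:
V = 21179
(13613 - 10964)/V = (13613 - 10964)/21179 = 2649*(1/21179) = 2649/21179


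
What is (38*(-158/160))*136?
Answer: -25517/5 ≈ -5103.4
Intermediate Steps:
(38*(-158/160))*136 = (38*(-158*1/160))*136 = (38*(-79/80))*136 = -1501/40*136 = -25517/5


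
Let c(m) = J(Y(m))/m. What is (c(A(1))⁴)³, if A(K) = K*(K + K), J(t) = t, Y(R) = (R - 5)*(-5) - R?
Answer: 23298085122481/4096 ≈ 5.6880e+9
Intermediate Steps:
Y(R) = 25 - 6*R (Y(R) = (-5 + R)*(-5) - R = (25 - 5*R) - R = 25 - 6*R)
A(K) = 2*K² (A(K) = K*(2*K) = 2*K²)
c(m) = (25 - 6*m)/m
(c(A(1))⁴)³ = ((-6 + 25/((2*1²)))⁴)³ = ((-6 + 25/((2*1)))⁴)³ = ((-6 + 25/2)⁴)³ = ((13/2)⁴)³ = (28561/16)³ = 23298085122481/4096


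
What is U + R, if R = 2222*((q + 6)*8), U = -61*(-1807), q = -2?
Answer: 181331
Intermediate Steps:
U = 110227
R = 71104 (R = 2222*((-2 + 6)*8) = 2222*(4*8) = 2222*32 = 71104)
U + R = 110227 + 71104 = 181331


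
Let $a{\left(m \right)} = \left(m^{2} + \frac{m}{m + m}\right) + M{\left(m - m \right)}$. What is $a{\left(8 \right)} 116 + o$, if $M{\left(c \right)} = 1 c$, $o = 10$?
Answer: $7492$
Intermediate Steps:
$M{\left(c \right)} = c$
$a{\left(m \right)} = \frac{1}{2} + m^{2}$ ($a{\left(m \right)} = \left(m^{2} + \frac{m}{m + m}\right) + \left(m - m\right) = \left(m^{2} + \frac{m}{2 m}\right) + 0 = \left(m^{2} + \frac{1}{2 m} m\right) + 0 = \left(m^{2} + \frac{1}{2}\right) + 0 = \left(\frac{1}{2} + m^{2}\right) + 0 = \frac{1}{2} + m^{2}$)
$a{\left(8 \right)} 116 + o = \left(\frac{1}{2} + 8^{2}\right) 116 + 10 = \left(\frac{1}{2} + 64\right) 116 + 10 = \frac{129}{2} \cdot 116 + 10 = 7482 + 10 = 7492$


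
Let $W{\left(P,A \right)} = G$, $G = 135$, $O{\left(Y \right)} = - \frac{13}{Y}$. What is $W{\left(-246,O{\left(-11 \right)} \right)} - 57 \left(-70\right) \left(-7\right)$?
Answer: $-27795$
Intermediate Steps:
$W{\left(P,A \right)} = 135$
$W{\left(-246,O{\left(-11 \right)} \right)} - 57 \left(-70\right) \left(-7\right) = 135 - 57 \left(-70\right) \left(-7\right) = 135 - \left(-3990\right) \left(-7\right) = 135 - 27930 = -27795$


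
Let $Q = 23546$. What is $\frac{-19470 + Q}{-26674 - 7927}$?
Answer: $- \frac{4076}{34601} \approx -0.1178$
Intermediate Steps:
$\frac{-19470 + Q}{-26674 - 7927} = \frac{-19470 + 23546}{-26674 - 7927} = \frac{4076}{-34601} = 4076 \left(- \frac{1}{34601}\right) = - \frac{4076}{34601}$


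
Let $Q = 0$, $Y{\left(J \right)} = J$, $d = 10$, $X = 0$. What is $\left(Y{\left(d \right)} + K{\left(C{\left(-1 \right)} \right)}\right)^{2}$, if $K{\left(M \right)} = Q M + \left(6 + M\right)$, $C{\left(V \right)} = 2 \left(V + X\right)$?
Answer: $196$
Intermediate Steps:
$C{\left(V \right)} = 2 V$ ($C{\left(V \right)} = 2 \left(V + 0\right) = 2 V$)
$K{\left(M \right)} = 6 + M$ ($K{\left(M \right)} = 0 M + \left(6 + M\right) = 0 + \left(6 + M\right) = 6 + M$)
$\left(Y{\left(d \right)} + K{\left(C{\left(-1 \right)} \right)}\right)^{2} = \left(10 + \left(6 + 2 \left(-1\right)\right)\right)^{2} = \left(10 + \left(6 - 2\right)\right)^{2} = \left(10 + 4\right)^{2} = 14^{2} = 196$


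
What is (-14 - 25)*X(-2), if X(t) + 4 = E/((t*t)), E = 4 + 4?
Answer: 78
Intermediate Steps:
E = 8
X(t) = -4 + 8/t² (X(t) = -4 + 8/((t*t)) = -4 + 8/(t²) = -4 + 8/t²)
(-14 - 25)*X(-2) = (-14 - 25)*(-4 + 8/(-2)²) = -39*(-4 + 8*(¼)) = -39*(-4 + 2) = -39*(-2) = 78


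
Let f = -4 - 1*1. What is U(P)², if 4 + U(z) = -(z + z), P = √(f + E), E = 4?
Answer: 12 + 16*I ≈ 12.0 + 16.0*I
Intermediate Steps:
f = -5 (f = -4 - 1 = -5)
P = I (P = √(-5 + 4) = √(-1) = I ≈ 1.0*I)
U(z) = -4 - 2*z (U(z) = -4 - (z + z) = -4 - 2*z)
U(P)² = (-4 - 2*I)²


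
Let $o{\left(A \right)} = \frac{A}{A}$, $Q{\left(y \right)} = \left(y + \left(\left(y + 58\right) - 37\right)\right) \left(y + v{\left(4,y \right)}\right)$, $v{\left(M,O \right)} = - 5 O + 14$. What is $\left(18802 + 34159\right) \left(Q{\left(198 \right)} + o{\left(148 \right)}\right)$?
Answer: $-17181872425$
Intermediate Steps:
$v{\left(M,O \right)} = 14 - 5 O$
$Q{\left(y \right)} = \left(14 - 4 y\right) \left(21 + 2 y\right)$ ($Q{\left(y \right)} = \left(y + \left(\left(y + 58\right) - 37\right)\right) \left(y - \left(-14 + 5 y\right)\right) = \left(y + \left(\left(58 + y\right) - 37\right)\right) \left(14 - 4 y\right) = \left(y + \left(21 + y\right)\right) \left(14 - 4 y\right) = \left(21 + 2 y\right) \left(14 - 4 y\right) = \left(14 - 4 y\right) \left(21 + 2 y\right)$)
$o{\left(A \right)} = 1$
$\left(18802 + 34159\right) \left(Q{\left(198 \right)} + o{\left(148 \right)}\right) = \left(18802 + 34159\right) \left(\left(294 - 11088 - 8 \cdot 198^{2}\right) + 1\right) = 52961 \left(\left(294 - 11088 - 313632\right) + 1\right) = 52961 \left(-324426 + 1\right) = 52961 \left(-324425\right) = -17181872425$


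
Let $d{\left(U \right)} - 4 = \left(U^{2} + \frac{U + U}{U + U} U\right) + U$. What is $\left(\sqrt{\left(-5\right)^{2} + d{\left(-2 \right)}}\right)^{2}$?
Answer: $29$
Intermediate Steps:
$d{\left(U \right)} = 4 + U^{2} + 2 U$ ($d{\left(U \right)} = 4 + \left(\left(U^{2} + \frac{U + U}{U + U} U\right) + U\right) = 4 + \left(\left(U^{2} + \frac{2 U}{2 U} U\right) + U\right) = 4 + \left(\left(U^{2} + 2 U \frac{1}{2 U} U\right) + U\right) = 4 + \left(\left(U^{2} + 1 U\right) + U\right) = 4 + \left(\left(U^{2} + U\right) + U\right) = 4 + \left(\left(U + U^{2}\right) + U\right) = 4 + \left(U^{2} + 2 U\right) = 4 + U^{2} + 2 U$)
$\left(\sqrt{\left(-5\right)^{2} + d{\left(-2 \right)}}\right)^{2} = \left(\sqrt{\left(-5\right)^{2} + \left(4 + \left(-2\right)^{2} + 2 \left(-2\right)\right)}\right)^{2} = \left(\sqrt{25 + \left(4 + 4 - 4\right)}\right)^{2} = \left(\sqrt{25 + 4}\right)^{2} = \left(\sqrt{29}\right)^{2} = 29$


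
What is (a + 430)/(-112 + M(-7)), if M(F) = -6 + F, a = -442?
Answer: 12/125 ≈ 0.096000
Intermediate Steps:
(a + 430)/(-112 + M(-7)) = (-442 + 430)/(-112 + (-6 - 7)) = -12/(-112 - 13) = -12/(-125) = -12*(-1/125) = 12/125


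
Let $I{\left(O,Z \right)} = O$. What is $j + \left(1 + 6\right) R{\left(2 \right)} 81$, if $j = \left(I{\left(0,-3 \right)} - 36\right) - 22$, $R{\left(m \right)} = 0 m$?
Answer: $-58$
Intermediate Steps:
$R{\left(m \right)} = 0$
$j = -58$ ($j = \left(0 - 36\right) - 22 = -36 - 22 = -58$)
$j + \left(1 + 6\right) R{\left(2 \right)} 81 = -58 + \left(1 + 6\right) 0 \cdot 81 = -58 + 7 \cdot 0 \cdot 81 = -58 + 0 \cdot 81 = -58 + 0 = -58$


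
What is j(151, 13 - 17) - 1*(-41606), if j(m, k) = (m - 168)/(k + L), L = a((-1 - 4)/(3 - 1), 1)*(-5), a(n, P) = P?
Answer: 374471/9 ≈ 41608.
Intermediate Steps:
L = -5 (L = 1*(-5) = -5)
j(m, k) = (-168 + m)/(-5 + k) (j(m, k) = (m - 168)/(k - 5) = (-168 + m)/(-5 + k))
j(151, 13 - 17) - 1*(-41606) = (-168 + 151)/(-5 + (13 - 17)) - 1*(-41606) = -17/(-5 - 4) + 41606 = -17/(-9) + 41606 = -⅑*(-17) + 41606 = 17/9 + 41606 = 374471/9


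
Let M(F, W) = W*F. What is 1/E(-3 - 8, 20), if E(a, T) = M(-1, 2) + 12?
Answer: 1/10 ≈ 0.10000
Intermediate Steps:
M(F, W) = F*W
E(a, T) = 10 (E(a, T) = -1*2 + 12 = -2 + 12 = 10)
1/E(-3 - 8, 20) = 1/10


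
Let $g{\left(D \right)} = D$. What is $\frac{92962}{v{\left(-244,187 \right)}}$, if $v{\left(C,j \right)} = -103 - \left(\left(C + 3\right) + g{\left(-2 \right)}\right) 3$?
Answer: $\frac{46481}{313} \approx 148.5$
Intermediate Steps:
$v{\left(C,j \right)} = -106 - 3 C$ ($v{\left(C,j \right)} = -103 - \left(\left(C + 3\right) - 2\right) 3 = -103 - \left(\left(3 + C\right) - 2\right) 3 = -103 - \left(1 + C\right) 3 = -103 - \left(3 + 3 C\right) = -106 - 3 C$)
$\frac{92962}{v{\left(-244,187 \right)}} = \frac{92962}{-106 - -732} = \frac{92962}{-106 + 732} = \frac{92962}{626} = 92962 \cdot \frac{1}{626} = \frac{46481}{313}$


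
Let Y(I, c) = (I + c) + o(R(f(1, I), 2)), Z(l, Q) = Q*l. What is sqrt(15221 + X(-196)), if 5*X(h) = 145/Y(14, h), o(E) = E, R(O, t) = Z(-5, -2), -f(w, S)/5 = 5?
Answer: 3*sqrt(12508141)/86 ≈ 123.37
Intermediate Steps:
f(w, S) = -25 (f(w, S) = -5*5 = -25)
R(O, t) = 10 (R(O, t) = -2*(-5) = 10)
Y(I, c) = 10 + I + c (Y(I, c) = (I + c) + 10 = 10 + I + c)
X(h) = 29/(24 + h) (X(h) = (145/(10 + 14 + h))/5 = (145/(24 + h))/5 = 29/(24 + h))
sqrt(15221 + X(-196)) = sqrt(15221 + 29/(24 - 196)) = sqrt(15221 + 29/(-172)) = sqrt(15221 + 29*(-1/172)) = sqrt(15221 - 29/172) = sqrt(2617983/172) = 3*sqrt(12508141)/86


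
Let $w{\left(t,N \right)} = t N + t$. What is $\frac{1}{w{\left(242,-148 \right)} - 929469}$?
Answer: $- \frac{1}{965043} \approx -1.0362 \cdot 10^{-6}$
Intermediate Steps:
$w{\left(t,N \right)} = t + N t$ ($w{\left(t,N \right)} = N t + t = t + N t$)
$\frac{1}{w{\left(242,-148 \right)} - 929469} = \frac{1}{242 \left(1 - 148\right) - 929469} = \frac{1}{242 \left(-147\right) - 929469} = \frac{1}{-35574 - 929469} = \frac{1}{-965043} = - \frac{1}{965043}$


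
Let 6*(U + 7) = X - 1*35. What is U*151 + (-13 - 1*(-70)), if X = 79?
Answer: 322/3 ≈ 107.33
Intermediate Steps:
U = ⅓ (U = -7 + (79 - 1*35)/6 = -7 + (79 - 35)/6 = -7 + (⅙)*44 = -7 + 22/3 = ⅓ ≈ 0.33333)
U*151 + (-13 - 1*(-70)) = (⅓)*151 + (-13 - 1*(-70)) = 151/3 + (-13 + 70) = 151/3 + 57 = 322/3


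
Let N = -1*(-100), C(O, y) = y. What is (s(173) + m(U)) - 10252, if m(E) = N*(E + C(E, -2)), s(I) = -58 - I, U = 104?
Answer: -283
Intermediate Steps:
N = 100
m(E) = -200 + 100*E (m(E) = 100*(E - 2) = 100*(-2 + E) = -200 + 100*E)
(s(173) + m(U)) - 10252 = ((-58 - 1*173) + (-200 + 100*104)) - 10252 = ((-58 - 173) + (-200 + 10400)) - 10252 = (-231 + 10200) - 10252 = 9969 - 10252 = -283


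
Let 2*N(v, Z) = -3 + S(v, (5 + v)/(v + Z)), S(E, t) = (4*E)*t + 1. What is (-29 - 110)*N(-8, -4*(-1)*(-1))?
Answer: 695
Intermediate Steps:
S(E, t) = 1 + 4*E*t (S(E, t) = 4*E*t + 1 = 1 + 4*E*t)
N(v, Z) = -1 + 2*v*(5 + v)/(Z + v) (N(v, Z) = (-3 + (1 + 4*v*((5 + v)/(v + Z))))/2 = (-3 + (1 + 4*v*((5 + v)/(Z + v))))/2 = (-3 + (1 + 4*v*(5 + v)/(Z + v)))/2 = (-2 + 4*v*(5 + v)/(Z + v))/2 = -1 + 2*v*(5 + v)/(Z + v))
(-29 - 110)*N(-8, -4*(-1)*(-1)) = (-29 - 110)*((-(-4*(-1))*(-1) - 1*(-8) + 2*(-8)*(5 - 8))/(-4*(-1)*(-1) - 8)) = -139*(-4*(-1) + 8 + 2*(-8)*(-3))/(4*(-1) - 8) = -139*(-1*(-4) + 8 + 48)/(-4 - 8) = -139*(4 + 8 + 48)/(-12) = -(-139)*60/12 = -139*(-5) = 695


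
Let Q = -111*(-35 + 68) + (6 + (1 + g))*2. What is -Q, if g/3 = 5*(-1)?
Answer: 3679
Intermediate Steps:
g = -15 (g = 3*(5*(-1)) = 3*(-5) = -15)
Q = -3679 (Q = -111*(-35 + 68) + (6 + (1 - 15))*2 = -111*33 + (6 - 14)*2 = -3663 - 8*2 = -3663 - 16 = -3679)
-Q = -1*(-3679) = 3679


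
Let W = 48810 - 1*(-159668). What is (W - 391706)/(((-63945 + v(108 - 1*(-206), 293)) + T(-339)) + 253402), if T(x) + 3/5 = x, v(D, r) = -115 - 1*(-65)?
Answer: -916140/945337 ≈ -0.96911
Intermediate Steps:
v(D, r) = -50 (v(D, r) = -115 + 65 = -50)
T(x) = -⅗ + x
W = 208478 (W = 48810 + 159668 = 208478)
(W - 391706)/(((-63945 + v(108 - 1*(-206), 293)) + T(-339)) + 253402) = (208478 - 391706)/(((-63945 - 50) + (-⅗ - 339)) + 253402) = -183228/((-63995 - 1698/5) + 253402) = -183228/(-321673/5 + 253402) = -183228/945337/5 = -183228*5/945337 = -916140/945337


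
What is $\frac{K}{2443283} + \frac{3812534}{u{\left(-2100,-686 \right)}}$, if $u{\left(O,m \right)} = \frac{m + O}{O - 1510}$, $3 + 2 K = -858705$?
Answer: $\frac{16813754015875088}{3403493219} \approx 4.9401 \cdot 10^{6}$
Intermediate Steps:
$K = -429354$ ($K = - \frac{3}{2} + \frac{1}{2} \left(-858705\right) = - \frac{3}{2} - \frac{858705}{2} = -429354$)
$u{\left(O,m \right)} = \frac{O + m}{-1510 + O}$
$\frac{K}{2443283} + \frac{3812534}{u{\left(-2100,-686 \right)}} = - \frac{429354}{2443283} + \frac{3812534}{\frac{1}{-1510 - 2100} \left(-2100 - 686\right)} = \left(-429354\right) \frac{1}{2443283} + \frac{3812534}{\frac{1}{-3610} \left(-2786\right)} = - \frac{429354}{2443283} + \frac{3812534}{\left(- \frac{1}{3610}\right) \left(-2786\right)} = - \frac{429354}{2443283} + \frac{3812534}{\frac{1393}{1805}} = - \frac{429354}{2443283} + 3812534 \cdot \frac{1805}{1393} = - \frac{429354}{2443283} + \frac{6881623870}{1393} = \frac{16813754015875088}{3403493219}$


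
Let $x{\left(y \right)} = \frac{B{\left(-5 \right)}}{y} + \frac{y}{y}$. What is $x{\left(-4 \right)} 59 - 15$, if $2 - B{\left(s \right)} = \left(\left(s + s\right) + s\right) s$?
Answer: $\frac{4483}{4} \approx 1120.8$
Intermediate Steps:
$B{\left(s \right)} = 2 - 3 s^{2}$ ($B{\left(s \right)} = 2 - \left(\left(s + s\right) + s\right) s = 2 - \left(2 s + s\right) s = 2 - 3 s s = 2 - 3 s^{2}$)
$x{\left(y \right)} = 1 - \frac{73}{y}$ ($x{\left(y \right)} = \frac{2 - 3 \left(-5\right)^{2}}{y} + \frac{y}{y} = \frac{2 - 75}{y} + 1 = - \frac{73}{y} + 1 = 1 - \frac{73}{y}$)
$x{\left(-4 \right)} 59 - 15 = \frac{-73 - 4}{-4} \cdot 59 - 15 = \left(- \frac{1}{4}\right) \left(-77\right) 59 - 15 = \frac{77}{4} \cdot 59 - 15 = \frac{4543}{4} - 15 = \frac{4483}{4}$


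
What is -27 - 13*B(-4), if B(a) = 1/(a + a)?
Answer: -203/8 ≈ -25.375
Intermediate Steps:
B(a) = 1/(2*a)
-27 - 13*B(-4) = -27 - 13/(2*(-4)) = -27 - 13*(-1)/(2*4) = -27 - 13*(-1/8) = -27 + 13/8 = -203/8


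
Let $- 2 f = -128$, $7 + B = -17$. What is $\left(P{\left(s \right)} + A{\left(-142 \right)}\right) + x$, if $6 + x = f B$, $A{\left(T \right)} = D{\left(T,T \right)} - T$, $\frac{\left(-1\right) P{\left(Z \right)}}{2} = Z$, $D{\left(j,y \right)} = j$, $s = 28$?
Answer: $-1598$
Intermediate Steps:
$B = -24$ ($B = -7 - 17 = -24$)
$f = 64$ ($f = \left(- \frac{1}{2}\right) \left(-128\right) = 64$)
$P{\left(Z \right)} = - 2 Z$
$A{\left(T \right)} = 0$ ($A{\left(T \right)} = T - T = 0$)
$x = -1542$ ($x = -6 + 64 \left(-24\right) = -6 - 1536 = -1542$)
$\left(P{\left(s \right)} + A{\left(-142 \right)}\right) + x = \left(\left(-2\right) 28 + 0\right) - 1542 = \left(-56 + 0\right) - 1542 = -56 - 1542 = -1598$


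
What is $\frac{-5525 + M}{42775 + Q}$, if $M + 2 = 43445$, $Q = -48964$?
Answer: $- \frac{37918}{6189} \approx -6.1267$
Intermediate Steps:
$M = 43443$ ($M = -2 + 43445 = 43443$)
$\frac{-5525 + M}{42775 + Q} = \frac{-5525 + 43443}{42775 - 48964} = \frac{37918}{-6189} = 37918 \left(- \frac{1}{6189}\right) = - \frac{37918}{6189}$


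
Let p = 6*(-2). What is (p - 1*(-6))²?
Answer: 36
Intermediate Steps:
p = -12
(p - 1*(-6))² = (-12 - 1*(-6))² = (-12 + 6)² = (-6)² = 36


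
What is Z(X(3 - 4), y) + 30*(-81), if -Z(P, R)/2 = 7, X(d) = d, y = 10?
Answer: -2444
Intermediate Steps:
Z(P, R) = -14 (Z(P, R) = -2*7 = -14)
Z(X(3 - 4), y) + 30*(-81) = -14 + 30*(-81) = -14 - 2430 = -2444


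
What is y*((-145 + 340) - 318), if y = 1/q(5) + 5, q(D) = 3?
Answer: -656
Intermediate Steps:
y = 16/3 (y = 1/3 + 5 = 16/3 ≈ 5.3333)
y*((-145 + 340) - 318) = 16*((-145 + 340) - 318)/3 = 16*(195 - 318)/3 = (16/3)*(-123) = -656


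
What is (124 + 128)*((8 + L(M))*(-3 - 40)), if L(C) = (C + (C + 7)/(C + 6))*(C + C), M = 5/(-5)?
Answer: -411768/5 ≈ -82354.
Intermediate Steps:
M = -1 (M = 5*(-⅕) = -1)
L(C) = 2*C*(C + (7 + C)/(6 + C)) (L(C) = (C + (7 + C)/(6 + C))*(2*C) = 2*C*(C + (7 + C)/(6 + C)))
(124 + 128)*((8 + L(M))*(-3 - 40)) = (124 + 128)*((8 + 2*(-1)*(7 + (-1)² + 7*(-1))/(6 - 1))*(-3 - 40)) = 252*((8 + 2*(-1)*(7 + 1 - 7)/5)*(-43)) = 252*((8 + 2*(-1)*(⅕)*1)*(-43)) = 252*((8 - ⅖)*(-43)) = 252*((38/5)*(-43)) = 252*(-1634/5) = -411768/5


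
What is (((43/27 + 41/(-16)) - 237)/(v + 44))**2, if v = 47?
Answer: 10568456809/1545433344 ≈ 6.8385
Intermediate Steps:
(((43/27 + 41/(-16)) - 237)/(v + 44))**2 = (((43/27 + 41/(-16)) - 237)/(47 + 44))**2 = (((43*(1/27) + 41*(-1/16)) - 237)/91)**2 = (((43/27 - 41/16) - 237)*(1/91))**2 = ((-419/432 - 237)*(1/91))**2 = (-102803/432*1/91)**2 = (-102803/39312)**2 = 10568456809/1545433344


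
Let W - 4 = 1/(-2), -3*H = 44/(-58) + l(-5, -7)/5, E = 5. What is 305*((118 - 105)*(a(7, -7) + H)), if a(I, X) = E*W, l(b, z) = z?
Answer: 12569843/174 ≈ 72241.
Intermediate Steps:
H = 313/435 (H = -(44/(-58) - 7/5)/3 = -(44*(-1/58) - 7*1/5)/3 = -(-22/29 - 7/5)/3 = -1/3*(-313/145) = 313/435 ≈ 0.71954)
W = 7/2 (W = 4 + 1/(-2) = 4 - 1/2 = 7/2 ≈ 3.5000)
a(I, X) = 35/2 (a(I, X) = 5*(7/2) = 35/2)
305*((118 - 105)*(a(7, -7) + H)) = 305*((118 - 105)*(35/2 + 313/435)) = 305*(13*(15851/870)) = 305*(206063/870) = 12569843/174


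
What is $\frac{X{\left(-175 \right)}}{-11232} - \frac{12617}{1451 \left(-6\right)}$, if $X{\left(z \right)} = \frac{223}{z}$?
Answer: $\frac{4133652773}{2852085600} \approx 1.4493$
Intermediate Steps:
$\frac{X{\left(-175 \right)}}{-11232} - \frac{12617}{1451 \left(-6\right)} = \frac{223 \frac{1}{-175}}{-11232} - \frac{12617}{1451 \left(-6\right)} = 223 \left(- \frac{1}{175}\right) \left(- \frac{1}{11232}\right) - \frac{12617}{-8706} = \left(- \frac{223}{175}\right) \left(- \frac{1}{11232}\right) - - \frac{12617}{8706} = \frac{223}{1965600} + \frac{12617}{8706} = \frac{4133652773}{2852085600}$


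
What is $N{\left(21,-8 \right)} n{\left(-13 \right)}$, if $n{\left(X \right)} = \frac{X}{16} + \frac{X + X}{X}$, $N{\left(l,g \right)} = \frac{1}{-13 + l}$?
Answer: $\frac{19}{128} \approx 0.14844$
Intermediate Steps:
$n{\left(X \right)} = 2 + \frac{X}{16}$ ($n{\left(X \right)} = X \frac{1}{16} + \frac{2 X}{X} = \frac{X}{16} + 2 = 2 + \frac{X}{16}$)
$N{\left(21,-8 \right)} n{\left(-13 \right)} = \frac{2 + \frac{1}{16} \left(-13\right)}{-13 + 21} = \frac{2 - \frac{13}{16}}{8} = \frac{1}{8} \cdot \frac{19}{16} = \frac{19}{128}$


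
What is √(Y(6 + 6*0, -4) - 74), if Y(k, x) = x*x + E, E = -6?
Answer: 8*I ≈ 8.0*I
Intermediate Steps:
Y(k, x) = -6 + x² (Y(k, x) = x*x - 6 = x² - 6 = -6 + x²)
√(Y(6 + 6*0, -4) - 74) = √((-6 + (-4)²) - 74) = √((-6 + 16) - 74) = √(10 - 74) = √(-64) = 8*I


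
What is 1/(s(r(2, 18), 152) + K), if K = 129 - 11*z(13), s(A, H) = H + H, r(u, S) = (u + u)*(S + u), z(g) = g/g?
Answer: 1/422 ≈ 0.0023697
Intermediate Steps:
z(g) = 1
r(u, S) = 2*u*(S + u) (r(u, S) = (2*u)*(S + u) = 2*u*(S + u))
s(A, H) = 2*H
K = 118 (K = 129 - 11*1 = 129 - 11 = 118)
1/(s(r(2, 18), 152) + K) = 1/(2*152 + 118) = 1/(304 + 118) = 1/422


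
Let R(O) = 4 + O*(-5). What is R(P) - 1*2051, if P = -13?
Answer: -1982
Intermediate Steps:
R(O) = 4 - 5*O
R(P) - 1*2051 = (4 - 5*(-13)) - 1*2051 = (4 + 65) - 2051 = 69 - 2051 = -1982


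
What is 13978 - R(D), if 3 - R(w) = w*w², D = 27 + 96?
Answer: 1874842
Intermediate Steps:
D = 123
R(w) = 3 - w³ (R(w) = 3 - w*w² = 3 - w³)
13978 - R(D) = 13978 - (3 - 1*123³) = 13978 - (3 - 1*1860867) = 13978 - (3 - 1860867) = 13978 - 1*(-1860864) = 13978 + 1860864 = 1874842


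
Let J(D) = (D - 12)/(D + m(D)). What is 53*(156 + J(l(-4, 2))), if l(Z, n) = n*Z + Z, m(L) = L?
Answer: 8321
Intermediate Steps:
l(Z, n) = Z + Z*n (l(Z, n) = Z*n + Z = Z + Z*n)
J(D) = (-12 + D)/(2*D) (J(D) = (D - 12)/(D + D) = (-12 + D)/((2*D)) = (-12 + D)*(1/(2*D)) = (-12 + D)/(2*D))
53*(156 + J(l(-4, 2))) = 53*(156 + (-12 - 4*(1 + 2))/(2*((-4*(1 + 2))))) = 53*(156 + (-12 - 4*3)/(2*((-4*3)))) = 53*(156 + (1/2)*(-12 - 12)/(-12)) = 53*(156 + (1/2)*(-1/12)*(-24)) = 53*(156 + 1) = 53*157 = 8321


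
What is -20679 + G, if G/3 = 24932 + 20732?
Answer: 116313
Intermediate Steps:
G = 136992 (G = 3*(24932 + 20732) = 3*45664 = 136992)
-20679 + G = -20679 + 136992 = 116313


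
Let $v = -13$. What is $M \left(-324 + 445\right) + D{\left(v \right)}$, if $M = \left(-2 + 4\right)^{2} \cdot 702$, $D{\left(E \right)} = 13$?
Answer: $339781$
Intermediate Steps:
$M = 2808$ ($M = 2^{2} \cdot 702 = 4 \cdot 702 = 2808$)
$M \left(-324 + 445\right) + D{\left(v \right)} = 2808 \left(-324 + 445\right) + 13 = 2808 \cdot 121 + 13 = 339768 + 13 = 339781$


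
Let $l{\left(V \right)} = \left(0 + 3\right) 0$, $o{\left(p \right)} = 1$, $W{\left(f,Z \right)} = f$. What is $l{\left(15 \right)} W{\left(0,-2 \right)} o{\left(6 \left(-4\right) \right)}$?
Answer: $0$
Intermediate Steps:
$l{\left(V \right)} = 0$ ($l{\left(V \right)} = 3 \cdot 0 = 0$)
$l{\left(15 \right)} W{\left(0,-2 \right)} o{\left(6 \left(-4\right) \right)} = 0 \cdot 0 \cdot 1 = 0 \cdot 0 = 0$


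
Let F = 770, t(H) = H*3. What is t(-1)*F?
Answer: -2310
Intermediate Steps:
t(H) = 3*H
t(-1)*F = (3*(-1))*770 = -3*770 = -2310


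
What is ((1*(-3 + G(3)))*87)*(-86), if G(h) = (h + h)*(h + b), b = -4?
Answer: 67338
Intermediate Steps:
G(h) = 2*h*(-4 + h) (G(h) = (h + h)*(h - 4) = (2*h)*(-4 + h) = 2*h*(-4 + h))
((1*(-3 + G(3)))*87)*(-86) = ((1*(-3 + 2*3*(-4 + 3)))*87)*(-86) = ((1*(-3 + 2*3*(-1)))*87)*(-86) = ((1*(-3 - 6))*87)*(-86) = ((1*(-9))*87)*(-86) = -9*87*(-86) = -783*(-86) = 67338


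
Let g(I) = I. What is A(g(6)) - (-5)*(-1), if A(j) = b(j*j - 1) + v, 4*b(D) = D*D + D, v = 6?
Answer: 316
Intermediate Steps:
b(D) = D/4 + D**2/4 (b(D) = (D*D + D)/4 = (D**2 + D)/4 = (D + D**2)/4 = D/4 + D**2/4)
A(j) = 6 + j**2*(-1 + j**2)/4 (A(j) = (j*j - 1)*(1 + (j*j - 1))/4 + 6 = (j**2 - 1)*(1 + (j**2 - 1))/4 + 6 = (-1 + j**2)*(1 + (-1 + j**2))/4 + 6 = (-1 + j**2)*j**2/4 + 6 = j**2*(-1 + j**2)/4 + 6 = 6 + j**2*(-1 + j**2)/4)
A(g(6)) - (-5)*(-1) = (6 - 1/4*6**2 + (1/4)*6**4) - (-5)*(-1) = (6 - 1/4*36 + (1/4)*1296) - 5*1 = (6 - 9 + 324) - 5 = 321 - 5 = 316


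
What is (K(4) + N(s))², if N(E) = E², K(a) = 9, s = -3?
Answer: 324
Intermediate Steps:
(K(4) + N(s))² = (9 + (-3)²)² = (9 + 9)² = 18² = 324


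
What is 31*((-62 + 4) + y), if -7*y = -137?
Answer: -8339/7 ≈ -1191.3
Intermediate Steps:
y = 137/7 (y = -⅐*(-137) = 137/7 ≈ 19.571)
31*((-62 + 4) + y) = 31*((-62 + 4) + 137/7) = 31*(-58 + 137/7) = 31*(-269/7) = -8339/7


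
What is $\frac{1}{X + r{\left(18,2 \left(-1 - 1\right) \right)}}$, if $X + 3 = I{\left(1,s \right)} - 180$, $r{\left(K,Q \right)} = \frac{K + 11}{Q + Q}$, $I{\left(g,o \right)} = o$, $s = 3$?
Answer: $- \frac{8}{1469} \approx -0.0054459$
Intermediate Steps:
$r{\left(K,Q \right)} = \frac{11 + K}{2 Q}$
$X = -180$ ($X = -3 + \left(3 - 180\right) = -3 - 177 = -180$)
$\frac{1}{X + r{\left(18,2 \left(-1 - 1\right) \right)}} = \frac{1}{-180 + \frac{11 + 18}{2 \cdot 2 \left(-1 - 1\right)}} = \frac{1}{-180 + \frac{1}{2} \frac{1}{2 \left(-2\right)} 29} = \frac{1}{-180 + \frac{1}{2} \frac{1}{-4} \cdot 29} = \frac{1}{-180 + \frac{1}{2} \left(- \frac{1}{4}\right) 29} = \frac{1}{-180 - \frac{29}{8}} = \frac{1}{- \frac{1469}{8}} = - \frac{8}{1469}$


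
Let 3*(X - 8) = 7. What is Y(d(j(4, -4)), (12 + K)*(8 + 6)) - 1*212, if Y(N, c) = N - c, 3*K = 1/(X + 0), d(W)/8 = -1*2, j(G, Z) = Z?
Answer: -12290/31 ≈ -396.45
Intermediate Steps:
d(W) = -16 (d(W) = 8*(-1*2) = 8*(-2) = -16)
X = 31/3 (X = 8 + (⅓)*7 = 8 + 7/3 = 31/3 ≈ 10.333)
K = 1/31 (K = 1/(3*(31/3 + 0)) = 1/(3*(31/3)) = (⅓)*(3/31) = 1/31 ≈ 0.032258)
Y(d(j(4, -4)), (12 + K)*(8 + 6)) - 1*212 = (-16 - (12 + 1/31)*(8 + 6)) - 1*212 = (-16 - 373*14/31) - 212 = (-16 - 1*5222/31) - 212 = (-16 - 5222/31) - 212 = -5718/31 - 212 = -12290/31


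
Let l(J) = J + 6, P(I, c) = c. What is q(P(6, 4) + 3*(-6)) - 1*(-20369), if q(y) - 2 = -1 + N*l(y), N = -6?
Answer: 20418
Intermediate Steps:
l(J) = 6 + J
q(y) = -35 - 6*y (q(y) = 2 + (-1 - 6*(6 + y)) = 2 + (-1 + (-36 - 6*y)) = 2 + (-37 - 6*y) = -35 - 6*y)
q(P(6, 4) + 3*(-6)) - 1*(-20369) = (-35 - 6*(4 + 3*(-6))) - 1*(-20369) = (-35 - 6*(4 - 18)) + 20369 = (-35 - 6*(-14)) + 20369 = (-35 + 84) + 20369 = 49 + 20369 = 20418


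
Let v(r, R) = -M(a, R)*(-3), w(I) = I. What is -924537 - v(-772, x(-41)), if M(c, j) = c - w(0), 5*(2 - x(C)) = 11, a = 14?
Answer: -924579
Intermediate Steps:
x(C) = -⅕ (x(C) = 2 - ⅕*11 = 2 - 11/5 = -⅕)
M(c, j) = c (M(c, j) = c - 1*0 = c + 0 = c)
v(r, R) = 42 (v(r, R) = -1*14*(-3) = -14*(-3) = 42)
-924537 - v(-772, x(-41)) = -924537 - 1*42 = -924537 - 42 = -924579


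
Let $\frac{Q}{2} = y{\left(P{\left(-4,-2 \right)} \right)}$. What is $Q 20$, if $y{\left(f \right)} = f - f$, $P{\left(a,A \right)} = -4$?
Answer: $0$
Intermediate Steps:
$y{\left(f \right)} = 0$
$Q = 0$ ($Q = 2 \cdot 0 = 0$)
$Q 20 = 0 \cdot 20 = 0$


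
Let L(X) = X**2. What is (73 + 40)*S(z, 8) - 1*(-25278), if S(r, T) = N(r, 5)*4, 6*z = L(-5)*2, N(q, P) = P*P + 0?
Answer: 36578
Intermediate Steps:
N(q, P) = P**2 (N(q, P) = P**2 + 0 = P**2)
z = 25/3 (z = ((-5)**2*2)/6 = (25*2)/6 = (1/6)*50 = 25/3 ≈ 8.3333)
S(r, T) = 100 (S(r, T) = 5**2*4 = 25*4 = 100)
(73 + 40)*S(z, 8) - 1*(-25278) = (73 + 40)*100 - 1*(-25278) = 113*100 + 25278 = 11300 + 25278 = 36578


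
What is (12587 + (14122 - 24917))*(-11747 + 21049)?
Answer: 16669184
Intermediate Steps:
(12587 + (14122 - 24917))*(-11747 + 21049) = (12587 - 10795)*9302 = 1792*9302 = 16669184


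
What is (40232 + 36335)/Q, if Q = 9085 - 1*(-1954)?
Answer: 76567/11039 ≈ 6.9360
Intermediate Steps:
Q = 11039 (Q = 9085 + 1954 = 11039)
(40232 + 36335)/Q = (40232 + 36335)/11039 = 76567*(1/11039) = 76567/11039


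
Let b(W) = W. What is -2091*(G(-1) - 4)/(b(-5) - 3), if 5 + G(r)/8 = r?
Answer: -27183/2 ≈ -13592.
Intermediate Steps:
G(r) = -40 + 8*r
-2091*(G(-1) - 4)/(b(-5) - 3) = -2091*((-40 + 8*(-1)) - 4)/(-5 - 3) = -2091*((-40 - 8) - 4)/(-8) = -2091*(-48 - 4)*(-1)/8 = -(-108732)*(-1)/8 = -2091*13/2 = -27183/2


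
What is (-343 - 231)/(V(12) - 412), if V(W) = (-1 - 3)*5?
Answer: 287/216 ≈ 1.3287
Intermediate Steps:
V(W) = -20 (V(W) = -4*5 = -20)
(-343 - 231)/(V(12) - 412) = (-343 - 231)/(-20 - 412) = -574/(-432) = -574*(-1/432) = 287/216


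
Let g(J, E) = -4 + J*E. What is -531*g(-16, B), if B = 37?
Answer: 316476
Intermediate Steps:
g(J, E) = -4 + E*J
-531*g(-16, B) = -531*(-4 + 37*(-16)) = -531*(-4 - 592) = -531*(-596) = 316476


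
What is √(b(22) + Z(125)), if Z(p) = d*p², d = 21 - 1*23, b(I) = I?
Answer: 2*I*√7807 ≈ 176.71*I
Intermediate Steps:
d = -2 (d = 21 - 23 = -2)
Z(p) = -2*p²
√(b(22) + Z(125)) = √(22 - 2*125²) = √(22 - 2*15625) = √(22 - 31250) = √(-31228) = 2*I*√7807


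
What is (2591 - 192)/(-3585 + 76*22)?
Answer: -2399/1913 ≈ -1.2541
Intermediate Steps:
(2591 - 192)/(-3585 + 76*22) = 2399/(-3585 + 1672) = 2399/(-1913) = 2399*(-1/1913) = -2399/1913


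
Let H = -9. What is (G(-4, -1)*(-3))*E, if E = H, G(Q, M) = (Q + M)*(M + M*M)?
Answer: 0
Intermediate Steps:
G(Q, M) = (M + Q)*(M + M²)
E = -9
(G(-4, -1)*(-3))*E = (-(-1 - 4 + (-1)² - 1*(-4))*(-3))*(-9) = (-(-1 - 4 + 1 + 4)*(-3))*(-9) = (-1*0*(-3))*(-9) = (0*(-3))*(-9) = 0*(-9) = 0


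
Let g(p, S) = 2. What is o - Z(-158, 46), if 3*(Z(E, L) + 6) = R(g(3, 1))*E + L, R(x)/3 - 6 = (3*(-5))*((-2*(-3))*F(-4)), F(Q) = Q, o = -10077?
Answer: 143225/3 ≈ 47742.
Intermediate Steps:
R(x) = 1098 (R(x) = 18 + 3*((3*(-5))*(-2*(-3)*(-4))) = 18 + 3*(-90*(-4)) = 18 + 3*(-15*(-24)) = 18 + 3*360 = 18 + 1080 = 1098)
Z(E, L) = -6 + 366*E + L/3 (Z(E, L) = -6 + (1098*E + L)/3 = -6 + (L + 1098*E)/3 = -6 + (366*E + L/3) = -6 + 366*E + L/3)
o - Z(-158, 46) = -10077 - (-6 + 366*(-158) + (⅓)*46) = -10077 - (-6 - 57828 + 46/3) = -10077 - 1*(-173456/3) = -10077 + 173456/3 = 143225/3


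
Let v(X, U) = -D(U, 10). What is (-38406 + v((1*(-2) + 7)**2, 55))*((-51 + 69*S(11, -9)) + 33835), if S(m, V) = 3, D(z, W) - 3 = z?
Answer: -1307429824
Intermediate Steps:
D(z, W) = 3 + z
v(X, U) = -3 - U (v(X, U) = -(3 + U) = -3 - U)
(-38406 + v((1*(-2) + 7)**2, 55))*((-51 + 69*S(11, -9)) + 33835) = (-38406 + (-3 - 1*55))*((-51 + 69*3) + 33835) = (-38406 + (-3 - 55))*((-51 + 207) + 33835) = (-38406 - 58)*(156 + 33835) = -38464*33991 = -1307429824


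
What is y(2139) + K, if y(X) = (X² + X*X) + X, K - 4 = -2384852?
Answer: 6767933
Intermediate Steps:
K = -2384848 (K = 4 - 2384852 = -2384848)
y(X) = X + 2*X² (y(X) = (X² + X²) + X = 2*X² + X = X + 2*X²)
y(2139) + K = 2139*(1 + 2*2139) - 2384848 = 2139*(1 + 4278) - 2384848 = 2139*4279 - 2384848 = 9152781 - 2384848 = 6767933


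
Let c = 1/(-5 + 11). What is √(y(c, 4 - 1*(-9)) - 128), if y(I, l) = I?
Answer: I*√4602/6 ≈ 11.306*I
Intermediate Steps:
c = ⅙ (c = 1/6 = ⅙ ≈ 0.16667)
√(y(c, 4 - 1*(-9)) - 128) = √(⅙ - 128) = √(-767/6) = I*√4602/6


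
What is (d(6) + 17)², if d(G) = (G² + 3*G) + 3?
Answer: 5476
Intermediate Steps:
d(G) = 3 + G² + 3*G
(d(6) + 17)² = ((3 + 6² + 3*6) + 17)² = ((3 + 36 + 18) + 17)² = (57 + 17)² = 74² = 5476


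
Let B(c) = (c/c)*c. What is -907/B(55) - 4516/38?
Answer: -141423/1045 ≈ -135.33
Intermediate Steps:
B(c) = c (B(c) = 1*c = c)
-907/B(55) - 4516/38 = -907/55 - 4516/38 = -907*1/55 - 4516*1/38 = -907/55 - 2258/19 = -141423/1045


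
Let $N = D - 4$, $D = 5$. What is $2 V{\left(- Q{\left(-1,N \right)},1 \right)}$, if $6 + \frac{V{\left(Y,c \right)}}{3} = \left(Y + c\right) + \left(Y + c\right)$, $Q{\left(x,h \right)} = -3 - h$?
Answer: $24$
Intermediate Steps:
$N = 1$ ($N = 5 - 4 = 1$)
$V{\left(Y,c \right)} = -18 + 6 Y + 6 c$ ($V{\left(Y,c \right)} = -18 + 3 \left(\left(Y + c\right) + \left(Y + c\right)\right) = -18 + 3 \left(2 Y + 2 c\right) = -18 + \left(6 Y + 6 c\right) = -18 + 6 Y + 6 c$)
$2 V{\left(- Q{\left(-1,N \right)},1 \right)} = 2 \left(-18 + 6 \left(- (-3 - 1)\right) + 6 \cdot 1\right) = 2 \left(-18 + 6 \left(- (-3 - 1)\right) + 6\right) = 2 \left(-18 + 6 \left(\left(-1\right) \left(-4\right)\right) + 6\right) = 2 \left(-18 + 6 \cdot 4 + 6\right) = 2 \left(-18 + 24 + 6\right) = 2 \cdot 12 = 24$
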